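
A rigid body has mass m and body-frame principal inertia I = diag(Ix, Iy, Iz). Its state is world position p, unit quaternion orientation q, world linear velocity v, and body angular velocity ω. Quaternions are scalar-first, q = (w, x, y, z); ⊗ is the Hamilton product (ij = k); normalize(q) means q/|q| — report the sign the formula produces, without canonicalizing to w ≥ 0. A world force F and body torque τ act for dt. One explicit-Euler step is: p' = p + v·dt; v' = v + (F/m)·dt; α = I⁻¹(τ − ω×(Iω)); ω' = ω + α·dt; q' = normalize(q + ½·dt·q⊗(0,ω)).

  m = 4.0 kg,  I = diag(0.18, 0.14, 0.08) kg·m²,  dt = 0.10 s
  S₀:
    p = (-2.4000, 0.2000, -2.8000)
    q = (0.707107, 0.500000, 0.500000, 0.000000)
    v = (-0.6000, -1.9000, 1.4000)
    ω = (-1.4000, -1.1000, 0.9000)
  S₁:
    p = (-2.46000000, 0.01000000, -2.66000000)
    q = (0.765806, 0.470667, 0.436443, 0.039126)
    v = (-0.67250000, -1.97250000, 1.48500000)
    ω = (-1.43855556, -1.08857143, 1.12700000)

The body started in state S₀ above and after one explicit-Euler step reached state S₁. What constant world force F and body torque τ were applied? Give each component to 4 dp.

ω₁ − ω₀ = (-0.03855556, 0.01142857, 0.22700000)
precession coupling = (0.0594, -0.1260, -0.0616)
applied torque τ = (-0.0100, -0.1100, 0.1200)
v₁ − v₀ = (-0.07250000, -0.07250000, 0.08500000)
F = m·Δv/dt = (-2.9000, -2.9000, 3.4000)

F = (-2.9000, -2.9000, 3.4000)
τ = (-0.0100, -0.1100, 0.1200)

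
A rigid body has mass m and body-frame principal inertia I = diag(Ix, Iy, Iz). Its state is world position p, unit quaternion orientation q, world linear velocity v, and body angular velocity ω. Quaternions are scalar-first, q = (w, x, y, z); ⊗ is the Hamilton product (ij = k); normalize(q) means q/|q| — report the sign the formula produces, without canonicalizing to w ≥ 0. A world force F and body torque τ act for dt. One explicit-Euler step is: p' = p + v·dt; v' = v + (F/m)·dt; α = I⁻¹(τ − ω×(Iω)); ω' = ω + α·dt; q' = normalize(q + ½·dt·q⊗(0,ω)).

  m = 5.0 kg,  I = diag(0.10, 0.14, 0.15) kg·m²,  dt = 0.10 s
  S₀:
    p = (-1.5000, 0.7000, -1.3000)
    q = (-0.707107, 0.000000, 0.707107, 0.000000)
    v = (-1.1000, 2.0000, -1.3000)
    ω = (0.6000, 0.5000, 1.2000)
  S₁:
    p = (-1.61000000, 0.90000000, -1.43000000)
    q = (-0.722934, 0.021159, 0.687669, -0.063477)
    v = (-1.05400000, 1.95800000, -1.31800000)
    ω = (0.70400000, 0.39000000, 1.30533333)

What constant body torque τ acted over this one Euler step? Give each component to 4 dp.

τ = (0.1100, -0.1900, 0.1700)

Δω = ω₁−ω₀ = (0.10400000, -0.11000000, 0.10533333)
ω₀×(Iω₀) = (0.0060, -0.0360, 0.0120)
I·α + gyro = (0.1100, -0.1900, 0.1700)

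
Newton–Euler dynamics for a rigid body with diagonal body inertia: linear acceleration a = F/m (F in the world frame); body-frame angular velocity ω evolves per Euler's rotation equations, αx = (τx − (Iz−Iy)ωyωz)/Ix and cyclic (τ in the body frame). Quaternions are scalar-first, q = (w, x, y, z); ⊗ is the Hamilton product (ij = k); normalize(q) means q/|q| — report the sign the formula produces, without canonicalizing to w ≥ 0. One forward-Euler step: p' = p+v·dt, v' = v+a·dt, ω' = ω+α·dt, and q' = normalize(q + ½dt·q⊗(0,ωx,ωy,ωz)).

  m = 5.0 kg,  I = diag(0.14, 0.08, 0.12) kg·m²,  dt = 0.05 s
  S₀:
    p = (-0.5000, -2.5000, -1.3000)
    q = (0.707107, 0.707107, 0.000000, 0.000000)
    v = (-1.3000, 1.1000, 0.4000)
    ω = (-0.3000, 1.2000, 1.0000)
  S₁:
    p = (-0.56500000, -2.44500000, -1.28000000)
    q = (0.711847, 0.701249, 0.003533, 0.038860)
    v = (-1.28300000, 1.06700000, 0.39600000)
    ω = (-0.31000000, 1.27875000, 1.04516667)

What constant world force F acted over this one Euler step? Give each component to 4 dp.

v₁ − v₀ = (0.01700000, -0.03300000, -0.00400000)
m·(v₁−v₀)/dt = (1.7000, -3.3000, -0.4000)

F = (1.7000, -3.3000, -0.4000)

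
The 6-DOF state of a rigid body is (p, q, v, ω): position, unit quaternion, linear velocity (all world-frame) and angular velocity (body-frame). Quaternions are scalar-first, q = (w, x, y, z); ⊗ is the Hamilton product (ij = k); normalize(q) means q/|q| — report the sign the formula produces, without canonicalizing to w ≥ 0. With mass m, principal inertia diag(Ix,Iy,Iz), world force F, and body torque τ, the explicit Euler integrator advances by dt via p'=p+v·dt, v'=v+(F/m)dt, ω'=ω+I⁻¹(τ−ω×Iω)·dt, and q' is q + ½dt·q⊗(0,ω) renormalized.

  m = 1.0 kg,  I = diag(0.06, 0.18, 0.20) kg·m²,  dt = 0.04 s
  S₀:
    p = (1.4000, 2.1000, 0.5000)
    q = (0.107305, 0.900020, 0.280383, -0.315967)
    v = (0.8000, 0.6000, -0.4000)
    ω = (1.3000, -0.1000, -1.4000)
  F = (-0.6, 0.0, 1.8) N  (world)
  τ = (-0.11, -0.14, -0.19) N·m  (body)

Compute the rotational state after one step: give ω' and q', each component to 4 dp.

ω' = (1.2248, -0.1877, -1.4349)
q' = (0.0756, 0.8937, 0.2969, -0.3278)

angular accel α = (-1.8800, -2.1933, -0.8720)
new body rate ω' = (1.2248, -0.1877, -1.4349)
q⊗(0,ω) = (-1.5843415, -0.2846364, 0.8385404, -0.6047269)
q' = normalize(q + ½dt·q⊗(0,ω)) = (0.0756, 0.8937, 0.2969, -0.3278)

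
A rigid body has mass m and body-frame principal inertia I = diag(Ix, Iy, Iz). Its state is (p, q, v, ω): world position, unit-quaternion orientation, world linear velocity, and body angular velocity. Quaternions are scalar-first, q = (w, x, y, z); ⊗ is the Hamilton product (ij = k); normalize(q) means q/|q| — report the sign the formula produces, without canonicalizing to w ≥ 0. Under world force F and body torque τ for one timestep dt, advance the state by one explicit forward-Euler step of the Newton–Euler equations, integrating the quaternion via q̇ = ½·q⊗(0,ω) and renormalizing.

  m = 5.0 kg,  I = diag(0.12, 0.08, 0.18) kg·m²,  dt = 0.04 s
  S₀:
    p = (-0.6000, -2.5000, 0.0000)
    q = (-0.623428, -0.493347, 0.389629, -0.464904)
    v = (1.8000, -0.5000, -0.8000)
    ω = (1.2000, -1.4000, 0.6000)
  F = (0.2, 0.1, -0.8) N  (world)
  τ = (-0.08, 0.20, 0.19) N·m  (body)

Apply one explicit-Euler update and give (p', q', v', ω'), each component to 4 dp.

p' = (-0.5280, -2.5200, -0.0320)
q' = (-0.5947, -0.5163, 0.4015, -0.4676)
v' = (1.8016, -0.4992, -0.8064)
ω' = (1.2013, -1.2784, 0.6273)

gyro term ω×Iω = (-0.0840, -0.0432, 0.0672)
(τ − ω×Iω)/I = (0.0333, 3.0400, 0.6822)
ω' = ω + α·dt = (1.2013, -1.2784, 0.6273)
2q̇ = q⊗(0,ω) = (1.4164394, -1.1652018, 0.6109226, -0.1509258)
updated quaternion q' = (-0.5947, -0.5163, 0.4015, -0.4676)
new position p' = (-0.5280, -2.5200, -0.0320)
new velocity v' = (1.8016, -0.4992, -0.8064)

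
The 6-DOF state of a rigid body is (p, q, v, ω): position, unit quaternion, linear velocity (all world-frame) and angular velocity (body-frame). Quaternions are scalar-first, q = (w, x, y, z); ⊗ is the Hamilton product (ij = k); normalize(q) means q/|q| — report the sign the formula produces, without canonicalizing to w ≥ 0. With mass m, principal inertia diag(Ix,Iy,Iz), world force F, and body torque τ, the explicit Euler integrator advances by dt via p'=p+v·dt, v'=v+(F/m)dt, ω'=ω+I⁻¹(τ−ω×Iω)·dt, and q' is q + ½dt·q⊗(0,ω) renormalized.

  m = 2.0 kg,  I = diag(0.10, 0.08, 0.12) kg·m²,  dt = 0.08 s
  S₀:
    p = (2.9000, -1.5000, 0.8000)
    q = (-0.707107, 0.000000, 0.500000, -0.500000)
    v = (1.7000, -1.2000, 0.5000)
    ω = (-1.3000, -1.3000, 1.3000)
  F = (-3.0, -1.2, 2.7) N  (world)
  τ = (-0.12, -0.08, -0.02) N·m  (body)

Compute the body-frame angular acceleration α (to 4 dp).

ω×(Iω) gyroscopic = (-0.0676, 0.0338, -0.0338)
(τ − ω×Iω)/I = (-0.5240, -1.4225, 0.1150)

α = (-0.5240, -1.4225, 0.1150)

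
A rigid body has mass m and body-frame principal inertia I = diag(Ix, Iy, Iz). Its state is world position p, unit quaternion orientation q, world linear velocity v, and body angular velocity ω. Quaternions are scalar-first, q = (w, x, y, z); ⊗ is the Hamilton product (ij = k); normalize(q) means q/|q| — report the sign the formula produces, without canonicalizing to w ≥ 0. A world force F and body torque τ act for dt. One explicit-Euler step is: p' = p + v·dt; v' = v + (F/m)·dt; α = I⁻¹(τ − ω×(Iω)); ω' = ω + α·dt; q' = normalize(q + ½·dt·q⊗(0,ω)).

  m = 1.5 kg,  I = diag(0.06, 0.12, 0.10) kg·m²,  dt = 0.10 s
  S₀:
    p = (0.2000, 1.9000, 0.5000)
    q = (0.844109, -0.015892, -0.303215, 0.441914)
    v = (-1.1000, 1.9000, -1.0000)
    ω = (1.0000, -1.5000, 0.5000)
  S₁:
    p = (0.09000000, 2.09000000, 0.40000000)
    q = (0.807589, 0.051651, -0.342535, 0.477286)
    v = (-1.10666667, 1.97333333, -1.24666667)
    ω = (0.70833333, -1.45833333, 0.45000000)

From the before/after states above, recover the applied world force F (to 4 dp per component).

F = (-0.1000, 1.1000, -3.7000)

velocity change Δv = (-0.00666667, 0.07333333, -0.24666667)
F = m·Δv/dt = (-0.1000, 1.1000, -3.7000)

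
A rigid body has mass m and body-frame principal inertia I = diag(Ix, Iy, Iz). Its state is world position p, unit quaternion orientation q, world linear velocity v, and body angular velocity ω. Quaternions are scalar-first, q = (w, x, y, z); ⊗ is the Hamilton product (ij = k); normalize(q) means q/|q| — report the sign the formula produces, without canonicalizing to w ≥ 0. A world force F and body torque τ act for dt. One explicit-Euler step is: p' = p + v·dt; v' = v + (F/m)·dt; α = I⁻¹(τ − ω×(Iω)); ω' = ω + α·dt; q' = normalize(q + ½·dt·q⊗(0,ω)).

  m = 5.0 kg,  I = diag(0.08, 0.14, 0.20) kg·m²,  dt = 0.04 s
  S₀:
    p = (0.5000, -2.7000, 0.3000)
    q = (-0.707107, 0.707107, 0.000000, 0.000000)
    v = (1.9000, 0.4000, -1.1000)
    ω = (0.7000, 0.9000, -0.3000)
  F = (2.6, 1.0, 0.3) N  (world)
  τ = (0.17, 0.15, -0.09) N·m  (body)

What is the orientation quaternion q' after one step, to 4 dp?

q' = (-0.7168, 0.6970, -0.0085, 0.0170)

2q̇ = q⊗(0,ω) = (-0.4949749, -0.4949749, -0.4242642, 0.8485284)
q' = normalize(q + ½dt·q⊗(0,ω)) = (-0.7168, 0.6970, -0.0085, 0.0170)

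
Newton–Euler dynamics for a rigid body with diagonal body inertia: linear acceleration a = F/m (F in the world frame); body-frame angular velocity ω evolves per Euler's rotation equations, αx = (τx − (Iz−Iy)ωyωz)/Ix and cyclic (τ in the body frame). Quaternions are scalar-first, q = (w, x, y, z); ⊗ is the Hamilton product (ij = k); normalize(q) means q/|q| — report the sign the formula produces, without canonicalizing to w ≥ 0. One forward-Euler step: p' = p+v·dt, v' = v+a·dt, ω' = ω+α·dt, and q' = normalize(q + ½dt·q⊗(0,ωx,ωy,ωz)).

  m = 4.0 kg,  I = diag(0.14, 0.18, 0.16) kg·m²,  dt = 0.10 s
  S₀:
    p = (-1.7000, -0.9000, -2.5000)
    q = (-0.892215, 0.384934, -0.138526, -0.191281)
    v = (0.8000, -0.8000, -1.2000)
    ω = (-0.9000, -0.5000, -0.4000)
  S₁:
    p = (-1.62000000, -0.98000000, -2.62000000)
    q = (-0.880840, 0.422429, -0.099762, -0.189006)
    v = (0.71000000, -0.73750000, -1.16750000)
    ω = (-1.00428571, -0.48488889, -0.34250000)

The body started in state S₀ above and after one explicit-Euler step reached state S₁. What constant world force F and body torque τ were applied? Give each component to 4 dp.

velocity change Δv = (-0.09000000, 0.06250000, 0.03250000)
m·(v₁−v₀)/dt = (-3.6000, 2.5000, 1.3000)
ω₁ − ω₀ = (-0.10428571, 0.01511111, 0.05750000)
gyro term ω₀×Iω₀ = (-0.0040, -0.0072, 0.0180)
applied torque τ = (-0.1500, 0.0200, 0.1100)

F = (-3.6000, 2.5000, 1.3000)
τ = (-0.1500, 0.0200, 0.1100)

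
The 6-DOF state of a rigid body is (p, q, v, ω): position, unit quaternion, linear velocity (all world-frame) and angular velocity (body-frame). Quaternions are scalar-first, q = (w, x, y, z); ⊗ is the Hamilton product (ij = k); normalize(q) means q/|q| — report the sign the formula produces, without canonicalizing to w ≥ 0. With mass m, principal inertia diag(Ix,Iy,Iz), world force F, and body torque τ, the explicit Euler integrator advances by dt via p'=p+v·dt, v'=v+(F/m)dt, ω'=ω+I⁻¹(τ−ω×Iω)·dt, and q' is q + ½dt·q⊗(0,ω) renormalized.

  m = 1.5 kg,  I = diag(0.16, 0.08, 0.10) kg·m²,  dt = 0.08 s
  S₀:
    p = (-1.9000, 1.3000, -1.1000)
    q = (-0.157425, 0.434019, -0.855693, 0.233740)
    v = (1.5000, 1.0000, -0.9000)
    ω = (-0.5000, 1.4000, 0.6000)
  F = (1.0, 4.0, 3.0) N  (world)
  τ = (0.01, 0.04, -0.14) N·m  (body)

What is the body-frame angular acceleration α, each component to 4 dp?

ω×(Iω) gyroscopic = (0.0168, -0.0180, 0.0560)
α = I⁻¹(τ − ω×Iω) = (-0.0425, 0.7250, -1.9600)

α = (-0.0425, 0.7250, -1.9600)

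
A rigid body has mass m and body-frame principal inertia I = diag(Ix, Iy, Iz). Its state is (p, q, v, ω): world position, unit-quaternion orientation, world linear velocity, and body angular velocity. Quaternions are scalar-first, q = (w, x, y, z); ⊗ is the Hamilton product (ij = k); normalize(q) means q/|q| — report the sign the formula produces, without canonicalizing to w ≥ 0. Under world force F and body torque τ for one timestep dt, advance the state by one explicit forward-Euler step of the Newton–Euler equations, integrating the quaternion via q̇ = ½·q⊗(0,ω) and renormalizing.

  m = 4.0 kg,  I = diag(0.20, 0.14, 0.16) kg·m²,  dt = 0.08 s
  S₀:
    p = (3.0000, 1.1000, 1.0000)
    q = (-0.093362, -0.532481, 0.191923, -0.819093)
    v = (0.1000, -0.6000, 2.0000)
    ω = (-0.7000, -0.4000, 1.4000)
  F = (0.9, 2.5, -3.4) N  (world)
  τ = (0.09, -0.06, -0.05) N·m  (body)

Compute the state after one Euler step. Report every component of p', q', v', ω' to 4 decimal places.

p' = (3.0080, 1.0520, 1.1600)
q' = (-0.0592, -0.5311, 0.2457, -0.8087)
v' = (0.1180, -0.5500, 1.9320)
ω' = (-0.6595, -0.4119, 1.3834)

p' = p + v·dt = (3.0080, 1.0520, 1.1600)
v' = v + a·dt = (0.1180, -0.5500, 1.9320)
angular accel α = (0.5060, -0.1486, -0.2075)
ω' = ω + α·dt = (-0.6595, -0.4119, 1.3834)
Hamilton product q⊗(0,ω) = (0.8507627, 0.0064084, 1.3561833, 0.2166317)
q' = normalize(q + ½dt·q⊗(0,ω)) = (-0.0592, -0.5311, 0.2457, -0.8087)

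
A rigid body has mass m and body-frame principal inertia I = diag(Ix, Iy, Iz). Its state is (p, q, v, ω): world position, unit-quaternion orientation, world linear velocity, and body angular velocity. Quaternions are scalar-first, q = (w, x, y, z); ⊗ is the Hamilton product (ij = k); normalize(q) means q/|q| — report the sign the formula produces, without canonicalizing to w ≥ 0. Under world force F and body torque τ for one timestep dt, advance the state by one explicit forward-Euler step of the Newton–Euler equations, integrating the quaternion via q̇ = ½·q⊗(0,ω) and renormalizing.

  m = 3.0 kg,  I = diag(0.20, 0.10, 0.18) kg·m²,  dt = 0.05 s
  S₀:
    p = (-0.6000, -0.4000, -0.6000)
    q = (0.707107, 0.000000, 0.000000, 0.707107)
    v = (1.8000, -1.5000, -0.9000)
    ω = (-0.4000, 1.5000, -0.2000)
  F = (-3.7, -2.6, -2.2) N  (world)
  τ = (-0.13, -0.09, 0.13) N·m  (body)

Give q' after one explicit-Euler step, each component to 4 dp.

Hamilton product q⊗(0,ω) = (0.1414214, -1.3435033, 0.7778177, -0.1414214)
q + ½dt·q⊗(0,ω), renormalized = (0.7101, -0.0336, 0.0194, 0.7030)

q' = (0.7101, -0.0336, 0.0194, 0.7030)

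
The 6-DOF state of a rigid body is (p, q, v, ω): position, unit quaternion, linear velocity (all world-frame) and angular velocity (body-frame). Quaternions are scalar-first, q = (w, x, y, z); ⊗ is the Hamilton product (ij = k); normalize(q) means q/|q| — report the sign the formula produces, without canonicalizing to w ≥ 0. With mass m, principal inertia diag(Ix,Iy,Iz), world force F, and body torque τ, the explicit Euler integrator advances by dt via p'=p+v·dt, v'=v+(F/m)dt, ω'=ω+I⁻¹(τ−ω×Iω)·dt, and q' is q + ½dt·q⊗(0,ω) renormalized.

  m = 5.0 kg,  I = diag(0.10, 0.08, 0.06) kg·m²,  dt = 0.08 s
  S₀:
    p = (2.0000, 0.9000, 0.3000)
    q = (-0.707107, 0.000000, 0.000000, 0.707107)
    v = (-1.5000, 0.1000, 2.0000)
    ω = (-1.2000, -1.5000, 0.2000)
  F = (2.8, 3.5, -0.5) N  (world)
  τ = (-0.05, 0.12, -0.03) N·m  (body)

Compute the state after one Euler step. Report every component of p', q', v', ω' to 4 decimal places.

p' = (1.8800, 0.9080, 0.4600)
q' = (-0.7106, 0.0761, 0.0085, 0.6994)
v' = (-1.4552, 0.1560, 1.9920)
ω' = (-1.2448, -1.3704, 0.2080)

ω×(Iω) gyroscopic = (0.0060, -0.0096, -0.0360)
angular accel α = (-0.5600, 1.6200, 0.1000)
ω' = ω + α·dt = (-1.2448, -1.3704, 0.2080)
q⊗(0,ω) = (-0.1414214, 1.9091889, 0.2121321, -0.1414214)
q' = normalize(q + ½dt·q⊗(0,ω)) = (-0.7106, 0.0761, 0.0085, 0.6994)
linear accel F/m = (0.5600, 0.7000, -0.1000)
p + v·dt = (1.8800, 0.9080, 0.4600)
v + (F/m)dt = (-1.4552, 0.1560, 1.9920)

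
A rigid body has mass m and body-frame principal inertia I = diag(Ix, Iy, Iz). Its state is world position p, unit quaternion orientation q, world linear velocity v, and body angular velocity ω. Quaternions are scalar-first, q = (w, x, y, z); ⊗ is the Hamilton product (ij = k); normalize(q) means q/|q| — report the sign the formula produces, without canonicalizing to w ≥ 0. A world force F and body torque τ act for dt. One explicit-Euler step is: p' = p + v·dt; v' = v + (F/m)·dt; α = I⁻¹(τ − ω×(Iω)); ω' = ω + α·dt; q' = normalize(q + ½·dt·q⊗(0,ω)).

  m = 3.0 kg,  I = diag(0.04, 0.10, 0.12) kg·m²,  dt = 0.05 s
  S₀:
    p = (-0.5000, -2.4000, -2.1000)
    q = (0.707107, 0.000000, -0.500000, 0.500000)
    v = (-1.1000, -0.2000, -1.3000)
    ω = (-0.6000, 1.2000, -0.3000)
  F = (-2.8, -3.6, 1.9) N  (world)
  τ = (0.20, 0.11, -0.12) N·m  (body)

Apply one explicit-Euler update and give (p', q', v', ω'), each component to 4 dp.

p' = (-0.5550, -2.4100, -2.1650)
q' = (0.7254, -0.0218, -0.4860, 0.4869)
v' = (-1.1467, -0.2600, -1.2683)
ω' = (-0.3410, 1.2622, -0.3320)

gyro term ω×Iω = (-0.0072, -0.0144, -0.0432)
α = I⁻¹(τ − ω×Iω) = (5.1800, 1.2440, -0.6400)
new body rate ω' = (-0.3410, 1.2622, -0.3320)
q⊗(0,ω) = (0.7500000, -0.8742642, 0.5485284, -0.5121321)
updated quaternion q' = (0.7254, -0.0218, -0.4860, 0.4869)
a = F/m = (-0.9333, -1.2000, 0.6333)
p + v·dt = (-0.5550, -2.4100, -2.1650)
new velocity v' = (-1.1467, -0.2600, -1.2683)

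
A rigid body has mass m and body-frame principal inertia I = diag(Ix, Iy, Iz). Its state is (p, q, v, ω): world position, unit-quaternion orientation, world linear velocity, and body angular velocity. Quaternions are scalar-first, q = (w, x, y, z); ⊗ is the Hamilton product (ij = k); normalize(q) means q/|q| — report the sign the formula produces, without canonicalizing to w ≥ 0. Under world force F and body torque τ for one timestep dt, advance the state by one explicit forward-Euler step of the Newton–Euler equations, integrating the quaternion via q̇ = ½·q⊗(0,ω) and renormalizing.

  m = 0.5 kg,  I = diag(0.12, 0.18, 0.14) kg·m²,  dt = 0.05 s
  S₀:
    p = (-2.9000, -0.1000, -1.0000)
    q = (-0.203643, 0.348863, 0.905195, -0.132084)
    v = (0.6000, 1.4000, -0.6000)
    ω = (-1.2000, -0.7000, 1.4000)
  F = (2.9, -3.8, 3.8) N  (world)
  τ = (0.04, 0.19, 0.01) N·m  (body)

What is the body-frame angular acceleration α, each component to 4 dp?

α = (0.0067, 0.8689, -0.2886)

precession coupling ω×(Iω) = (0.0392, 0.0336, 0.0504)
α = I⁻¹(τ − ω×Iω) = (0.0067, 0.8689, -0.2886)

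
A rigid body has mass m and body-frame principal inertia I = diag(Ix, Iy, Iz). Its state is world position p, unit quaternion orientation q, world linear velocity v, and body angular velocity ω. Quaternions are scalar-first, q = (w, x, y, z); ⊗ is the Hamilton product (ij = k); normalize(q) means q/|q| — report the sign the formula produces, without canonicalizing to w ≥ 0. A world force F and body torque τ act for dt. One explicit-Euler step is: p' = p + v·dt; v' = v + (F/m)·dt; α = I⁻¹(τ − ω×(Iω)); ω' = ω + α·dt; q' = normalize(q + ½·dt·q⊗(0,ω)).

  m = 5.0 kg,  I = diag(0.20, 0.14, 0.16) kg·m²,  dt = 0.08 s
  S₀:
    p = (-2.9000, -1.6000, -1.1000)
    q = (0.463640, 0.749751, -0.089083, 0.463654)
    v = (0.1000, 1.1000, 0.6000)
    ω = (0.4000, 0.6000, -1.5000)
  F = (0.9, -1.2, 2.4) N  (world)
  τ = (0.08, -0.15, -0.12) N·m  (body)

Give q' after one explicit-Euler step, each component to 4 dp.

q⊗(0,ω) = (0.4490304, 0.0408881, 1.5882721, -0.2099762)
updated quaternion q' = (0.4805, 0.7497, -0.0255, 0.4542)

q' = (0.4805, 0.7497, -0.0255, 0.4542)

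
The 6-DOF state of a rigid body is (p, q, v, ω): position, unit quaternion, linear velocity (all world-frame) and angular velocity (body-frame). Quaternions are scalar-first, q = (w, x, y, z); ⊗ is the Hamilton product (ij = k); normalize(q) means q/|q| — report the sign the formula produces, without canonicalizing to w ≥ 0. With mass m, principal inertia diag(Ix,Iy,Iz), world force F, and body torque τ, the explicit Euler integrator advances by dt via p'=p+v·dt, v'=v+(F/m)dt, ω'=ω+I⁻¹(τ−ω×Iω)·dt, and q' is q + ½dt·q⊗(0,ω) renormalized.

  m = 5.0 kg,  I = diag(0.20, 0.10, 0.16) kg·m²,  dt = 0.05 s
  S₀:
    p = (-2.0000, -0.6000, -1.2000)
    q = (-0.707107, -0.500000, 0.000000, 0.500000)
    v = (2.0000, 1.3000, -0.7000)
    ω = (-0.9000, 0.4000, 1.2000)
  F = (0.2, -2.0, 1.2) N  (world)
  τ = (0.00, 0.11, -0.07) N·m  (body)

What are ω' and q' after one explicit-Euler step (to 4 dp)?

α = I⁻¹(τ − ω×Iω) = (-0.1440, 1.5320, -0.6625)
new body rate ω' = (-0.9072, 0.4766, 1.1669)
Hamilton product q⊗(0,ω) = (-1.0500000, 0.4363963, -0.1328428, -1.0485284)
q' = normalize(q + ½dt·q⊗(0,ω)) = (-0.7328, -0.4887, -0.0033, 0.4734)

ω' = (-0.9072, 0.4766, 1.1669)
q' = (-0.7328, -0.4887, -0.0033, 0.4734)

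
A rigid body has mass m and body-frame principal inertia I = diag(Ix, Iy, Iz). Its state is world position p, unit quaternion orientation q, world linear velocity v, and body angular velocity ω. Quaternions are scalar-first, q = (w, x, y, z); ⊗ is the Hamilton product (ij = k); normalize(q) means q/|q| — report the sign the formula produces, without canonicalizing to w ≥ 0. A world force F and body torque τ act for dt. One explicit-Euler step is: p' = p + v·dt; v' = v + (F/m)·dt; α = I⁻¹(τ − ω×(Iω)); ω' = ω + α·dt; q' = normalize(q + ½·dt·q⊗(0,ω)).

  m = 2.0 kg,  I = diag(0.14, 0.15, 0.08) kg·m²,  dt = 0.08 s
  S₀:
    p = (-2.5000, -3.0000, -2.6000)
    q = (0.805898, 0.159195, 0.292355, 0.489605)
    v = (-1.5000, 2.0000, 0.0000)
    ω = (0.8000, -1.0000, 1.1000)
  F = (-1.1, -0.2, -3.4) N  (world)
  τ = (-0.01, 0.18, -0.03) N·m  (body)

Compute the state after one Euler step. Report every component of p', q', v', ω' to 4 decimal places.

p' = (-2.6200, -2.8400, -2.6000)
q' = (0.7892, 0.2169, 0.2682, 0.5082)
v' = (-1.5440, 1.9920, -0.1360)
ω' = (0.7503, -0.9322, 1.0780)

a = (-0.5500, -0.1000, -1.7000)
new position p' = (-2.6200, -2.8400, -2.6000)
v + (F/m)dt = (-1.5440, 1.9920, -0.1360)
gyro term ω×Iω = (0.0770, 0.0528, -0.0080)
(τ − ω×Iω)/I = (-0.6214, 0.8480, -0.2750)
ω' = ω + α·dt = (0.7503, -0.9322, 1.0780)
2q̇ = q⊗(0,ω) = (-0.3735665, 1.4559139, -0.5893285, 0.4934088)
q + ½dt·q⊗(0,ω), renormalized = (0.7892, 0.2169, 0.2682, 0.5082)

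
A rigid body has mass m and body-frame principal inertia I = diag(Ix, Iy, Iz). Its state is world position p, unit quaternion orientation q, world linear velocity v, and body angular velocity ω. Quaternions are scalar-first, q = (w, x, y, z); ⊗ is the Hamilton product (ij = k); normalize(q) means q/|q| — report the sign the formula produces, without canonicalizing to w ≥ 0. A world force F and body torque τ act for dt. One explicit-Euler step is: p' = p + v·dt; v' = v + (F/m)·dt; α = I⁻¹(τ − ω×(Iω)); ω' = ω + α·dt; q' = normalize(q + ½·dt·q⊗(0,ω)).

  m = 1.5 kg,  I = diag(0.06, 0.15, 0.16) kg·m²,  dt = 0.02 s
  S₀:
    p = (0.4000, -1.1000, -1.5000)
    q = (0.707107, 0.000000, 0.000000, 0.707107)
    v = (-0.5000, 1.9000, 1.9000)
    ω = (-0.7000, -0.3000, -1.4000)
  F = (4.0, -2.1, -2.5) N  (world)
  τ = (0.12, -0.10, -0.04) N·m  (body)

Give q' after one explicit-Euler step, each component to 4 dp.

q' = (0.7169, -0.0028, -0.0071, 0.6971)

2q̇ = q⊗(0,ω) = (0.9899498, -0.2828428, -0.7071070, -0.9899498)
updated quaternion q' = (0.7169, -0.0028, -0.0071, 0.6971)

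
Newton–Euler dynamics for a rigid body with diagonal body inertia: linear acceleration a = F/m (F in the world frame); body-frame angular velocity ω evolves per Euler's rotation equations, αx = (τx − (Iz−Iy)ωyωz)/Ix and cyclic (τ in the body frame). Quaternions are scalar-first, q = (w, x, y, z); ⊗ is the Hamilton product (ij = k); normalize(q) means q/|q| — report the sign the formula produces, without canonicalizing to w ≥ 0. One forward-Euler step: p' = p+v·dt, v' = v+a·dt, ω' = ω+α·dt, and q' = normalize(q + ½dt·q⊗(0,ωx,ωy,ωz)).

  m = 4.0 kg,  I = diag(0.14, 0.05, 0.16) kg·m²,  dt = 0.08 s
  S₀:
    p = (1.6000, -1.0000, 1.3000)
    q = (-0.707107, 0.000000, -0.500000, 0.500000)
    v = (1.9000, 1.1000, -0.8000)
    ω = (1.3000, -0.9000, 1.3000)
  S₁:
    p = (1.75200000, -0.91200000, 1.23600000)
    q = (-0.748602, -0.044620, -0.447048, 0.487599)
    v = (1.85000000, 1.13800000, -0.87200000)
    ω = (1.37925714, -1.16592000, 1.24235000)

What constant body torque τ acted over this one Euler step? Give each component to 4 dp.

Δω = ω₁−ω₀ = (0.07925714, -0.26592000, -0.05765000)
ω₀×(Iω₀) = (-0.1287, -0.0338, 0.1053)
I·α + gyro = (0.0100, -0.2000, -0.0100)

τ = (0.0100, -0.2000, -0.0100)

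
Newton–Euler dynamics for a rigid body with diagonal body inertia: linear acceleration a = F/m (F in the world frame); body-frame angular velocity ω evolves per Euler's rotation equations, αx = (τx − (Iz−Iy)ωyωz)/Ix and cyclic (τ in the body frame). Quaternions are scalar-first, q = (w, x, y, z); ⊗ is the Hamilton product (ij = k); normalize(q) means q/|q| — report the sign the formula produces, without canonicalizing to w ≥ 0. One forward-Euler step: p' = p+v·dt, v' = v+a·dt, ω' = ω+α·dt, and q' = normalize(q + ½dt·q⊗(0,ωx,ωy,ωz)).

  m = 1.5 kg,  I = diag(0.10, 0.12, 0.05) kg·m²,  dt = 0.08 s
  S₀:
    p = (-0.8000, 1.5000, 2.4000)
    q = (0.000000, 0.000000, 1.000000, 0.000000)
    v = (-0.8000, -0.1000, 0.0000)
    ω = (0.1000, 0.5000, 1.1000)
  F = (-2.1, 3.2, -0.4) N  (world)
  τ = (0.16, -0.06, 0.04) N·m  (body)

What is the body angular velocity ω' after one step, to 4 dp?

ω' = (0.2588, 0.4563, 1.1624)

gyro term ω×Iω = (-0.0385, 0.0055, 0.0010)
(τ − ω×Iω)/I = (1.9850, -0.5458, 0.7800)
new body rate ω' = (0.2588, 0.4563, 1.1624)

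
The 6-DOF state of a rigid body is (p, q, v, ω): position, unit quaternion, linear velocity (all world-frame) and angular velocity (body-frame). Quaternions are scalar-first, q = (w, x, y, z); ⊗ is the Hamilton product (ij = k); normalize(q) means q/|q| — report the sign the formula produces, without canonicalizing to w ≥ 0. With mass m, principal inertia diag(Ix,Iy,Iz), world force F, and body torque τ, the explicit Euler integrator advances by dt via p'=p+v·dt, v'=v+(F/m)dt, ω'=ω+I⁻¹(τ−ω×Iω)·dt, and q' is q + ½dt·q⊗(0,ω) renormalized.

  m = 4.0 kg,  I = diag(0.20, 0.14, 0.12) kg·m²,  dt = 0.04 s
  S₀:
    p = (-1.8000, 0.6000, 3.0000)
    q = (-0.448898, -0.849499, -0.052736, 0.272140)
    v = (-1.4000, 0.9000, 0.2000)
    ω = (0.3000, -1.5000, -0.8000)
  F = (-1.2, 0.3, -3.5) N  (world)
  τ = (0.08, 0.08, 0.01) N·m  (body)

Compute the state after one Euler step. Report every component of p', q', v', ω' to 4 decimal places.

p' = (-1.8560, 0.6360, 3.0080)
q' = (-0.4408, -0.8427, -0.0512, 0.3049)
v' = (-1.4120, 0.9030, 0.1650)
ω' = (0.3208, -1.4717, -0.8057)

new position p' = (-1.8560, 0.6360, 3.0080)
new velocity v' = (-1.4120, 0.9030, 0.1650)
gyro term ω×Iω = (-0.0240, -0.0192, 0.0270)
α = I⁻¹(τ − ω×Iω) = (0.5200, 0.7086, -0.1417)
new body rate ω' = (0.3208, -1.4717, -0.8057)
2q̇ = q⊗(0,ω) = (0.3934577, 0.3157294, 0.0753898, 1.6491877)
q' = normalize(q + ½dt·q⊗(0,ω)) = (-0.4408, -0.8427, -0.0512, 0.3049)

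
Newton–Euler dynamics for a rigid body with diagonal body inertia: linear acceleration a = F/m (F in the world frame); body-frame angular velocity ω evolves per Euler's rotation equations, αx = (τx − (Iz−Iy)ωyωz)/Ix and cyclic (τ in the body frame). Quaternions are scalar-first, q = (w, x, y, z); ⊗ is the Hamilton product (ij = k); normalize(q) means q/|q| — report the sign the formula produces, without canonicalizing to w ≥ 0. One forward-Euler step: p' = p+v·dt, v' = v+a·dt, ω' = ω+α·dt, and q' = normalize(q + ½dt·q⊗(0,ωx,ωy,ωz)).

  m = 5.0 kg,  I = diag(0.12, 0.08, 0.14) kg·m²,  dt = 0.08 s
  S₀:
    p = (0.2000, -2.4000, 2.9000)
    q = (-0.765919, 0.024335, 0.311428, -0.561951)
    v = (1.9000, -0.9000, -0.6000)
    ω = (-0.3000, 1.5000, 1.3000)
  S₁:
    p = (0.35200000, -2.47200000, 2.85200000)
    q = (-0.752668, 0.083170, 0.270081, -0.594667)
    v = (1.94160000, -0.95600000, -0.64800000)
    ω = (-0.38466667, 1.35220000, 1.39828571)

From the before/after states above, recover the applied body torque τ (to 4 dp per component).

τ = (-0.0100, -0.1400, 0.1900)

ω₁ − ω₀ = (-0.08466667, -0.14780000, 0.09828571)
precession coupling = (0.1170, 0.0078, 0.0180)
applied torque τ = (-0.0100, -0.1400, 0.1900)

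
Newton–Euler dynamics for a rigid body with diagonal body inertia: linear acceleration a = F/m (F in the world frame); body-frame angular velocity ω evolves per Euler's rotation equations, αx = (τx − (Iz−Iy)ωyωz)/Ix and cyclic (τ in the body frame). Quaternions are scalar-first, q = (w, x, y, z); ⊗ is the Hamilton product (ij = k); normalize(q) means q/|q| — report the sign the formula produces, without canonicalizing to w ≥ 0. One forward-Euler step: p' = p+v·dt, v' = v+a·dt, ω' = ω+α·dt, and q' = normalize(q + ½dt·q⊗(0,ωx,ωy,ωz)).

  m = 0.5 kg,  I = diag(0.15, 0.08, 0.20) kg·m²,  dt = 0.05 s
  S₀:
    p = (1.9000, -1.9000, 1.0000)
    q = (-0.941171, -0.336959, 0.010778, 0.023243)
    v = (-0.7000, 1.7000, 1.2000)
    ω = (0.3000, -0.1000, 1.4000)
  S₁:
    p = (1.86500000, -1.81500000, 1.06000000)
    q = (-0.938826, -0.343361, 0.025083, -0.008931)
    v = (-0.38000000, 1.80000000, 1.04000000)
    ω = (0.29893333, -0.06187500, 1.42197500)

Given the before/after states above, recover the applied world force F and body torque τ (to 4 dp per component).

F = (3.2000, 1.0000, -1.6000)
τ = (-0.0200, 0.0400, 0.0900)

Δv = v₁−v₀ = (0.32000000, 0.10000000, -0.16000000)
F = m·Δv/dt = (3.2000, 1.0000, -1.6000)
Δω = ω₁−ω₀ = (-0.00106667, 0.03812500, 0.02197500)
I·α + gyro = (-0.0200, 0.0400, 0.0900)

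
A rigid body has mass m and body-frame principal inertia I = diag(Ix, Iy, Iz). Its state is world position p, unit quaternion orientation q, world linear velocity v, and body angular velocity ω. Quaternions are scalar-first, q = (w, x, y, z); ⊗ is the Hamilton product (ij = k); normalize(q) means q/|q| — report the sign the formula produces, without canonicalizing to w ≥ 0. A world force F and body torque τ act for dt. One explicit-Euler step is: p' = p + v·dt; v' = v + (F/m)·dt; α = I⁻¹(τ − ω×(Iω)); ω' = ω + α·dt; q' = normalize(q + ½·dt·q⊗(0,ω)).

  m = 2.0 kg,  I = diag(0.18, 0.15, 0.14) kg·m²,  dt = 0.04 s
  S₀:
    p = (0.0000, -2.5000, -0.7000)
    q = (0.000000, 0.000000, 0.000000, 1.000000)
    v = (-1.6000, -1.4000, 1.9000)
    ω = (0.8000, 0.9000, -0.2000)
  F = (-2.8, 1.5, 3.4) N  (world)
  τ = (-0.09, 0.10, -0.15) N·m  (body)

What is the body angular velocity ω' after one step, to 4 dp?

gyro term ω×Iω = (0.0018, -0.0064, -0.0216)
(τ − ω×Iω)/I = (-0.5100, 0.7093, -0.9171)
ω + α·dt = (0.7796, 0.9284, -0.2367)

ω' = (0.7796, 0.9284, -0.2367)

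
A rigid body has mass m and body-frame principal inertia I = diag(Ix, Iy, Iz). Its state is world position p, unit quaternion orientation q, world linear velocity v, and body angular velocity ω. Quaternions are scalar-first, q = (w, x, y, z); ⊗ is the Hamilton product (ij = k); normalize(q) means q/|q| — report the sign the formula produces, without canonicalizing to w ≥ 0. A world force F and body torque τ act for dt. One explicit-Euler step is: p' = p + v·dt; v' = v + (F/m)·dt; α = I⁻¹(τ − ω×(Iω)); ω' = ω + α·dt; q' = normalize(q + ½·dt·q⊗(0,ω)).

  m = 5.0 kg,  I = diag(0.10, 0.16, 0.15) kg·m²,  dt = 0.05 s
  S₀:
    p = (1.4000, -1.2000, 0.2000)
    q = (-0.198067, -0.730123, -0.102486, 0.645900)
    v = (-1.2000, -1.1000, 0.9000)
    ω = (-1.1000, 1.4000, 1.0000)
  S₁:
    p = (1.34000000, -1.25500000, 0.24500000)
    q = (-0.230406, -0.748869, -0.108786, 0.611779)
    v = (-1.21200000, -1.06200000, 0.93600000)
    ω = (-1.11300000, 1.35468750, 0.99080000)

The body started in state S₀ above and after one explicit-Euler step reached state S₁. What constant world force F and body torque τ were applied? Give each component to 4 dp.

F = (-1.2000, 3.8000, 3.6000)
τ = (-0.0400, -0.0900, -0.1200)

v₁ − v₀ = (-0.01200000, 0.03800000, 0.03600000)
m·(v₁−v₀)/dt = (-1.2000, 3.8000, 3.6000)
rate change Δω = (-0.01300000, -0.04531250, -0.00920000)
precession coupling = (-0.0140, 0.0550, -0.0924)
applied torque τ = (-0.0400, -0.0900, -0.1200)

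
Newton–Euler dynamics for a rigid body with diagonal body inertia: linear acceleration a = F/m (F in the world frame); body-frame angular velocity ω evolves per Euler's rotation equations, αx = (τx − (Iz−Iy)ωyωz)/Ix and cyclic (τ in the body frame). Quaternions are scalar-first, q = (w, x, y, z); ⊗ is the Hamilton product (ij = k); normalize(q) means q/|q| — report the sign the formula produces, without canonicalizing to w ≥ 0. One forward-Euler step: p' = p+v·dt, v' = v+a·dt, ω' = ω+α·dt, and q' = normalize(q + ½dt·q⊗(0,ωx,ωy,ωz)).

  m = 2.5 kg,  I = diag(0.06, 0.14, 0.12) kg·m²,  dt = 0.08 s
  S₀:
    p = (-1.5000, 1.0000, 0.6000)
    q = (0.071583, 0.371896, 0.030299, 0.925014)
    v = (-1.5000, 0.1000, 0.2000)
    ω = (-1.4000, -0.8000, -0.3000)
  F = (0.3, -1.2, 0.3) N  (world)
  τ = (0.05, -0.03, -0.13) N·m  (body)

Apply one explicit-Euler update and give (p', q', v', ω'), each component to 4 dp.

ω×(Iω) gyroscopic = (-0.0048, -0.0252, 0.0896)
angular accel α = (0.9133, -0.0343, -1.8300)
ω + α·dt = (-1.3269, -0.8027, -0.4464)
q⊗(0,ω) = (0.8223978, 0.6307053, -1.2407172, -0.2765731)
q + ½dt·q⊗(0,ω), renormalized = (0.1043, 0.3963, -0.0193, 0.9120)
new position p' = (-1.6200, 1.0080, 0.6160)
v' = v + a·dt = (-1.4904, 0.0616, 0.2096)

p' = (-1.6200, 1.0080, 0.6160)
q' = (0.1043, 0.3963, -0.0193, 0.9120)
v' = (-1.4904, 0.0616, 0.2096)
ω' = (-1.3269, -0.8027, -0.4464)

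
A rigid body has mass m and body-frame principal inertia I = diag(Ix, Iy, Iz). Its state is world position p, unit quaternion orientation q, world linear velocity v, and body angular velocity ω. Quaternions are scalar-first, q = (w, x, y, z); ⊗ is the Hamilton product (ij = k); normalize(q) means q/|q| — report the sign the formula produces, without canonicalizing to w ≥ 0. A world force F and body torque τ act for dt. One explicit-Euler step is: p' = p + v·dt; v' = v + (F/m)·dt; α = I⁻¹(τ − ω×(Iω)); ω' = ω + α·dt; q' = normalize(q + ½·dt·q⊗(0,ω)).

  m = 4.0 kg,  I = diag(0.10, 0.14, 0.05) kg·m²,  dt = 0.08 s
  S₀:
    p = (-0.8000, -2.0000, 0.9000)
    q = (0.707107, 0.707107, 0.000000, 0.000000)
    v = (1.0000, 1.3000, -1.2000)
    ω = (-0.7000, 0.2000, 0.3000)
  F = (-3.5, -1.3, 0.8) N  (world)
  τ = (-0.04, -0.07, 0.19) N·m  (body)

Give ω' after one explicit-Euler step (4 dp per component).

ω' = (-0.7277, 0.1660, 0.6130)

ω×(Iω) gyroscopic = (-0.0054, -0.0105, -0.0056)
α = I⁻¹(τ − ω×Iω) = (-0.3460, -0.4250, 3.9120)
ω' = ω + α·dt = (-0.7277, 0.1660, 0.6130)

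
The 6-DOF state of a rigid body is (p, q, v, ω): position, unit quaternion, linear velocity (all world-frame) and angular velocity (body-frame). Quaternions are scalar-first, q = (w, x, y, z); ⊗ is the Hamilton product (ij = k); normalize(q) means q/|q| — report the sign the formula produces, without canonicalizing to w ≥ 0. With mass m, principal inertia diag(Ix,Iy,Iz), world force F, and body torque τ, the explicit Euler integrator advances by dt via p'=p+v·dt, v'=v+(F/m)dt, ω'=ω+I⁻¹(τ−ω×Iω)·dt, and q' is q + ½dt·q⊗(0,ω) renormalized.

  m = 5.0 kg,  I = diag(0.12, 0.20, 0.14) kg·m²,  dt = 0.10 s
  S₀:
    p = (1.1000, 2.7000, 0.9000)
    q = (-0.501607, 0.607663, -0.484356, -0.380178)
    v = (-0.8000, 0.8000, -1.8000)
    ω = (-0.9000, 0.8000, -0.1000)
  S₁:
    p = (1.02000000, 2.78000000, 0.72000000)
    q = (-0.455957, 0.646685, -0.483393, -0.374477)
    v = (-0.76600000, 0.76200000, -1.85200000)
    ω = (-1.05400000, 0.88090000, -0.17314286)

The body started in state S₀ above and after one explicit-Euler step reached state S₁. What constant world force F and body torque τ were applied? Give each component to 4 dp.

F = (1.7000, -1.9000, -2.6000)
τ = (-0.1800, 0.1600, -0.1600)

Δω = ω₁−ω₀ = (-0.15400000, 0.08090000, -0.07314286)
precession coupling = (0.0048, -0.0018, -0.0576)
I·α + gyro = (-0.1800, 0.1600, -0.1600)
velocity change Δv = (0.03400000, -0.03800000, -0.05200000)
F = m·Δv/dt = (1.7000, -1.9000, -2.6000)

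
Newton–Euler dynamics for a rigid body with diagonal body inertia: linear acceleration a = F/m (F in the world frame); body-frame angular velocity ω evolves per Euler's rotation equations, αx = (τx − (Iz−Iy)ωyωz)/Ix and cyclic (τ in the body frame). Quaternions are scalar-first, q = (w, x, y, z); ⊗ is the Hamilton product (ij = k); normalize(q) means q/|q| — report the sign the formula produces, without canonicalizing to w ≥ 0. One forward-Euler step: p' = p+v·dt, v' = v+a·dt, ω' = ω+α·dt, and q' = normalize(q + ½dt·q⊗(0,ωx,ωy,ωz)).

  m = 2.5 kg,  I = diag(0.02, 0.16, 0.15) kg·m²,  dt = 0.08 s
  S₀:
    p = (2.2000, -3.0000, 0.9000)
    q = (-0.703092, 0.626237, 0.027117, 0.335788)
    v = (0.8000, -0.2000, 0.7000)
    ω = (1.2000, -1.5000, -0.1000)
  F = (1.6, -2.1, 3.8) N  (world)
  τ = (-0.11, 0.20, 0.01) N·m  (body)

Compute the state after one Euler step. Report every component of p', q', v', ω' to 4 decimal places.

angular accel α = (-5.4250, 1.1525, 1.7467)
ω + α·dt = (0.7660, -1.4078, 0.0397)
Hamilton product q⊗(0,ω) = (-0.6772301, -0.3427401, 1.5202073, -0.9015867)
q + ½dt·q⊗(0,ω), renormalized = (-0.7280, 0.6107, 0.0877, 0.2988)
p' = p + v·dt = (2.2640, -3.0160, 0.9560)
v + (F/m)dt = (0.8512, -0.2672, 0.8216)

p' = (2.2640, -3.0160, 0.9560)
q' = (-0.7280, 0.6107, 0.0877, 0.2988)
v' = (0.8512, -0.2672, 0.8216)
ω' = (0.7660, -1.4078, 0.0397)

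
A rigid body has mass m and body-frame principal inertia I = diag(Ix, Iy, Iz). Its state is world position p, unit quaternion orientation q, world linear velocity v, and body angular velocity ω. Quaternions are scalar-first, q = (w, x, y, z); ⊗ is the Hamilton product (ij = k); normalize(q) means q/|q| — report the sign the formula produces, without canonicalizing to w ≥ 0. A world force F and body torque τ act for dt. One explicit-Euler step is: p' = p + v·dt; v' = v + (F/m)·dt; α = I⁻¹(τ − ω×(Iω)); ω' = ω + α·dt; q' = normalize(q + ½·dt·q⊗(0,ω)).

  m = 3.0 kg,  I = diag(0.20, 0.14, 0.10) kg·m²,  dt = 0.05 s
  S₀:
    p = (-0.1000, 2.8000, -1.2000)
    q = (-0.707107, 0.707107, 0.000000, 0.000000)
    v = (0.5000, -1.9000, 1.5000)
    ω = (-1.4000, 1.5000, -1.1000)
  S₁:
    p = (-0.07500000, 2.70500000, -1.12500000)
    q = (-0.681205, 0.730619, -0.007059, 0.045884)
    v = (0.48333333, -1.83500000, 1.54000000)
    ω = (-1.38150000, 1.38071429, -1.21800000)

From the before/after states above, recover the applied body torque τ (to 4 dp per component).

τ = (0.1400, -0.1800, -0.1100)

rate change Δω = (0.01850000, -0.11928571, -0.11800000)
ω₀×(Iω₀) = (0.0660, 0.1540, 0.1260)
τ = I·(Δω/dt) + ω₀×(Iω₀) = (0.1400, -0.1800, -0.1100)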